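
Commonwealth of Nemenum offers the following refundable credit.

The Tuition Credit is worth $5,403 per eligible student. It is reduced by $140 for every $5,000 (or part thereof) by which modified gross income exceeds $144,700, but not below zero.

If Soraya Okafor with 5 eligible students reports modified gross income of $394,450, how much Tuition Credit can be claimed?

$20,015

Tuition Credit: base = 5 × $5,403 = $27,015. income exceeds $144,700 by $249,750, which is 50 full-or-partial $5,000 increments; reduction = 50 × $140 = $7,000, leaving $20,015.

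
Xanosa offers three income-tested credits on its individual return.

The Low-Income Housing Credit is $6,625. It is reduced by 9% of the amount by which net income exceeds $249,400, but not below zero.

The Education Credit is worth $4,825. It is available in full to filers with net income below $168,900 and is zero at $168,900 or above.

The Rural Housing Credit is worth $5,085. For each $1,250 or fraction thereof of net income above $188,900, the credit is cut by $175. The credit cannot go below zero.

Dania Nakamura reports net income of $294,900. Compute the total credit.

$2,530

Low-Income Housing Credit: 9% of the $45,500 excess over $249,400 is $4,095; credit = $6,625 − $4,095 = $2,530.
Education Credit: $294,900 meets or exceeds the $168,900 cutoff, so the credit is $0.
Rural Housing Credit: income exceeds $188,900 by $106,000 → 85 increments × $175 = $14,875 ≥ base, so the credit is $0.
Total: $2,530 + $0 + $0 = $2,530.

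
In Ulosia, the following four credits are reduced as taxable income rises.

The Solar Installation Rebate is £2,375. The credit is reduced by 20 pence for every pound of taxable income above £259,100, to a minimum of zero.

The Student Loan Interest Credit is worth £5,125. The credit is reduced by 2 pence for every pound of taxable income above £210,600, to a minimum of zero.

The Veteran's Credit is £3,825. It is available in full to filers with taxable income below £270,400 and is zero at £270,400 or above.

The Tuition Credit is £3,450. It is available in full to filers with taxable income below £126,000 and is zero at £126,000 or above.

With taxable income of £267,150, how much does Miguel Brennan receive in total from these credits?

Solar Installation Rebate: 20% of the £8,050 excess over £259,100 is £1,610; credit = £2,375 − £1,610 = £765.
Student Loan Interest Credit: 2% of the £56,550 excess over £210,600 is £1,131; credit = £5,125 − £1,131 = £3,994.
Veteran's Credit: £267,150 is below the £270,400 cutoff, so the full £3,825 applies.
Tuition Credit: £267,150 meets or exceeds the £126,000 cutoff, so the credit is £0.
Total: £765 + £3,994 + £3,825 + £0 = £8,584.

£8,584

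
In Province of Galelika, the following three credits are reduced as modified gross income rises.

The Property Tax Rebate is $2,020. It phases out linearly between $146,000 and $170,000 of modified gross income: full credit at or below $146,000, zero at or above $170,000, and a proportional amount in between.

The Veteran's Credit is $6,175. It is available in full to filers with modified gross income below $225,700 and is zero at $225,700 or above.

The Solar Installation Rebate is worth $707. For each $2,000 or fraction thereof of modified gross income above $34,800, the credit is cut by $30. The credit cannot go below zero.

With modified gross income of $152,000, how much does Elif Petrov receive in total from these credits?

Property Tax Rebate: $152,000 is $6,000 into a $24,000 phase-out range, leaving 18,000/24,000 of the credit: $2,020 × 18,000/24,000 = $1,515.
Veteran's Credit: $152,000 is below the $225,700 cutoff, so the full $6,175 applies.
Solar Installation Rebate: income exceeds $34,800 by $117,200 → 59 increments × $30 = $1,770 ≥ base, so the credit is $0.
Total: $1,515 + $6,175 + $0 = $7,690.

$7,690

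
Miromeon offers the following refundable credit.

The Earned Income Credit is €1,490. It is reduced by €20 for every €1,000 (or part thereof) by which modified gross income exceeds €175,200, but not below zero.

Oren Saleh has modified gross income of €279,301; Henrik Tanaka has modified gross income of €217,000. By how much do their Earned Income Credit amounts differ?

Oren (€279,301): Earned Income Credit: income exceeds €175,200 by €104,101 → 105 increments × €20 = €2,100 ≥ base, so the credit is €0.
Henrik (€217,000): Earned Income Credit: income exceeds €175,200 by €41,800, which is 42 full-or-partial €1,000 increments; reduction = 42 × €20 = €840, leaving €650.
Difference: |€0 − €650| = €650.

€650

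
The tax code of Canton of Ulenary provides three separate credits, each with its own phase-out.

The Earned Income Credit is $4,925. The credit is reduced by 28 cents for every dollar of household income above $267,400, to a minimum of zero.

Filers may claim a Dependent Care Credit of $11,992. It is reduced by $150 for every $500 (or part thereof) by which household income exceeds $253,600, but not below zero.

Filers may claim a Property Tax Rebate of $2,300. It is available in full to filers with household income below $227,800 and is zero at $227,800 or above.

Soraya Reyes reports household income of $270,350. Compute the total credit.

$10,991

Earned Income Credit: 28% of the $2,950 excess over $267,400 is $826; credit = $4,925 − $826 = $4,099.
Dependent Care Credit: income exceeds $253,600 by $16,750, which is 34 full-or-partial $500 increments; reduction = 34 × $150 = $5,100, leaving $6,892.
Property Tax Rebate: $270,350 meets or exceeds the $227,800 cutoff, so the credit is $0.
Total: $4,099 + $6,892 + $0 = $10,991.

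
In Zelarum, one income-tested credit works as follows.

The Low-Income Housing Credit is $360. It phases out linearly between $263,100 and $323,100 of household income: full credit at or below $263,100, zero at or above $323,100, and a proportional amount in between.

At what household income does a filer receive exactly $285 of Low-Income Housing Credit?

$275,600

$285 is 285/360 of the full $360, so 75/360 of the $60,000 range has been used: income = $263,100 + $60,000 × 75/360 = $275,600.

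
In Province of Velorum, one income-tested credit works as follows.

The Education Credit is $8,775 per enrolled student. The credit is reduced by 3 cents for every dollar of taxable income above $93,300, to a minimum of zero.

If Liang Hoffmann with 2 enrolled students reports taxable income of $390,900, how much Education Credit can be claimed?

$8,622

Education Credit: base = 2 × $8,775 = $17,550. 3% of the $297,600 excess over $93,300 is $8,928; credit = $17,550 − $8,928 = $8,622.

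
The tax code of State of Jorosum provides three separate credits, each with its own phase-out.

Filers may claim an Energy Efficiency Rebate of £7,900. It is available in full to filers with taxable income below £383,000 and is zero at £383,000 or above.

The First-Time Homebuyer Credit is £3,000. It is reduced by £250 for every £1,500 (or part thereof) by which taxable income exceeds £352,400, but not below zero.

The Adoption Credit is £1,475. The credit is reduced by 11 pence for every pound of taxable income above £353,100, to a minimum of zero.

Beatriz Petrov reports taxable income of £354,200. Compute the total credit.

Energy Efficiency Rebate: £354,200 is below the £383,000 cutoff, so the full £7,900 applies.
First-Time Homebuyer Credit: income exceeds £352,400 by £1,800, which is 2 full-or-partial £1,500 increments; reduction = 2 × £250 = £500, leaving £2,500.
Adoption Credit: 11% of the £1,100 excess over £353,100 is £121; credit = £1,475 − £121 = £1,354.
Total: £7,900 + £2,500 + £1,354 = £11,754.

£11,754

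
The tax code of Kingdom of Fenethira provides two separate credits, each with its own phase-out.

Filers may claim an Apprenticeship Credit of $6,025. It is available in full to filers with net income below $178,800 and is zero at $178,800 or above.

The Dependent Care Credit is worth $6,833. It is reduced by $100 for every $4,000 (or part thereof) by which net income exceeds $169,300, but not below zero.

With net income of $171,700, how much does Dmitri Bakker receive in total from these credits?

$12,758

Apprenticeship Credit: $171,700 is below the $178,800 cutoff, so the full $6,025 applies.
Dependent Care Credit: income exceeds $169,300 by $2,400, which is 1 full-or-partial $4,000 increment; reduction = 1 × $100 = $100, leaving $6,733.
Total: $6,025 + $6,733 = $12,758.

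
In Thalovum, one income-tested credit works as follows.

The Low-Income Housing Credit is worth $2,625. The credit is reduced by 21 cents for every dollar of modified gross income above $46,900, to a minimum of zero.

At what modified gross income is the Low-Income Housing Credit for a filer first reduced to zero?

The credit falls by 21% of each dollar above $46,900, so it reaches zero when the excess is $2,625 / 21% = $12,500: income = $46,900 + $12,500 = $59,400.

$59,400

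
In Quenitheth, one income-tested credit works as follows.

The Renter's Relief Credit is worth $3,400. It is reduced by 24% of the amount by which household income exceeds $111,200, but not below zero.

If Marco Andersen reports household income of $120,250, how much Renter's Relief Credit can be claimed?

$1,228

Renter's Relief Credit: 24% of the $9,050 excess over $111,200 is $2,172; credit = $3,400 − $2,172 = $1,228.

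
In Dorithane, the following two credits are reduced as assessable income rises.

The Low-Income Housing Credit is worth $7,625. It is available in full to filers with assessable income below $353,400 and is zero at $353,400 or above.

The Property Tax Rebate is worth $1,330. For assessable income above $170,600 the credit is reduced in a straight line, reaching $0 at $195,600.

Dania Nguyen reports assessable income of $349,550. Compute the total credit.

Low-Income Housing Credit: $349,550 is below the $353,400 cutoff, so the full $7,625 applies.
Property Tax Rebate: $349,550 is at or above $195,600, so the credit is $0.
Total: $7,625 + $0 = $7,625.

$7,625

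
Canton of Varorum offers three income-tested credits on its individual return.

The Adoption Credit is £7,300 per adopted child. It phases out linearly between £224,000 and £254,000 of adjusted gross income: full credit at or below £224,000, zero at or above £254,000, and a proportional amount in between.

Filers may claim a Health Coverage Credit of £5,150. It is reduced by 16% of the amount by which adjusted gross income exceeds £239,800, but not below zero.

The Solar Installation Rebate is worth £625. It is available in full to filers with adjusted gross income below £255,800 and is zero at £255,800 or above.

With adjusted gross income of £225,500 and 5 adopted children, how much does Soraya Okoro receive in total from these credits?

£40,450

Adoption Credit: base = 5 × £7,300 = £36,500. £225,500 is £1,500 into a £30,000 phase-out range, leaving 28,500/30,000 of the credit: £36,500 × 28,500/30,000 = £34,675.
Health Coverage Credit: £225,500 is at or below the £239,800 threshold, so the full £5,150 applies.
Solar Installation Rebate: £225,500 is below the £255,800 cutoff, so the full £625 applies.
Total: £34,675 + £5,150 + £625 = £40,450.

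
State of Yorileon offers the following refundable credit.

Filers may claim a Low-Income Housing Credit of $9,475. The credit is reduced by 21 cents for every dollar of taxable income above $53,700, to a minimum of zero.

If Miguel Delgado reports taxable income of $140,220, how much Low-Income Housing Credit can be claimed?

Low-Income Housing Credit: 21% of the $86,520 excess over $53,700 is $18,169.20 ≥ base, so the credit is $0.

$0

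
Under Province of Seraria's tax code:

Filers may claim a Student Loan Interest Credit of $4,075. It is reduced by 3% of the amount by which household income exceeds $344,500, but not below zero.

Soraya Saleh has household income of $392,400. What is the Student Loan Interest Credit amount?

$2,638

Student Loan Interest Credit: 3% of the $47,900 excess over $344,500 is $1,437; credit = $4,075 − $1,437 = $2,638.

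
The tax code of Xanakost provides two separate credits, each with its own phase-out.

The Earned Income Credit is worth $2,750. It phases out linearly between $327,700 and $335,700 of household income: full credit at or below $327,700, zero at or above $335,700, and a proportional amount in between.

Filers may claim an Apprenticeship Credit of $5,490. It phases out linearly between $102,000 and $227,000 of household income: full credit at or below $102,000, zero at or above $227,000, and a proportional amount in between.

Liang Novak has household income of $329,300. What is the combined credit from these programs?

$2,200

Earned Income Credit: $329,300 is $1,600 into a $8,000 phase-out range, leaving 6,400/8,000 of the credit: $2,750 × 6,400/8,000 = $2,200.
Apprenticeship Credit: $329,300 is at or above $227,000, so the credit is $0.
Total: $2,200 + $0 = $2,200.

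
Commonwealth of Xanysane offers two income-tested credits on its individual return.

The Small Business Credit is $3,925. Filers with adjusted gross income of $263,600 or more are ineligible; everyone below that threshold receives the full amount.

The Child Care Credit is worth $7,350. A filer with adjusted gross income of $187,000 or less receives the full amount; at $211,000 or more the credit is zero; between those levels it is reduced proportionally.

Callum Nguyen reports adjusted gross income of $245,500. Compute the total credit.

$3,925

Small Business Credit: $245,500 is below the $263,600 cutoff, so the full $3,925 applies.
Child Care Credit: $245,500 is at or above $211,000, so the credit is $0.
Total: $3,925 + $0 = $3,925.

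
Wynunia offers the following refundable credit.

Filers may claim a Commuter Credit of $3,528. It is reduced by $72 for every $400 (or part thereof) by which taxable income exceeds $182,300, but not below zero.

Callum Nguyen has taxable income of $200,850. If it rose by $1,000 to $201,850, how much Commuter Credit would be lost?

$144

At $200,850 — income exceeds $182,300 by $18,550, which is 47 full-or-partial $400 increments; reduction = 47 × $72 = $3,384, leaving $144.
At $201,850 — income exceeds $182,300 by $19,550 → 49 increments × $72 = $3,528 ≥ base, so the credit is $0.
Lost: $144 − $0 = $144.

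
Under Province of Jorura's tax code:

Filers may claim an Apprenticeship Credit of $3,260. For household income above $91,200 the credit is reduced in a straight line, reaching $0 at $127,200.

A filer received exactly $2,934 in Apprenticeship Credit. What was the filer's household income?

$2,934 is 2,934/3,260 of the full $3,260, so 326/3,260 of the $36,000 range has been used: income = $91,200 + $36,000 × 326/3,260 = $94,800.

$94,800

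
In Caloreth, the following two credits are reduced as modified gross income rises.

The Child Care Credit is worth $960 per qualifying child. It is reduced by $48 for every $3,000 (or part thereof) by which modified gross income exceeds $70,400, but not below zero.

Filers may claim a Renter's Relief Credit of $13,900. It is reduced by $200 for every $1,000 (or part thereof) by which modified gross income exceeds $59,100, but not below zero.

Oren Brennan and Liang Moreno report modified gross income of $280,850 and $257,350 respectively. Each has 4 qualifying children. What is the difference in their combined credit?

$384

Oren ($280,850): Child Care Credit: base = 4 × $960 = $3,840. income exceeds $70,400 by $210,450, which is 71 full-or-partial $3,000 increments; reduction = 71 × $48 = $3,408, leaving $432. Renter's Relief Credit: income exceeds $59,100 by $221,750 → 222 increments × $200 = $44,400 ≥ base, so the credit is $0. total $432 + $0 = $432
Liang ($257,350): Child Care Credit: base = 4 × $960 = $3,840. income exceeds $70,400 by $186,950, which is 63 full-or-partial $3,000 increments; reduction = 63 × $48 = $3,024, leaving $816. Renter's Relief Credit: income exceeds $59,100 by $198,250 → 199 increments × $200 = $39,800 ≥ base, so the credit is $0. total $816 + $0 = $816
Difference: |$432 − $816| = $384.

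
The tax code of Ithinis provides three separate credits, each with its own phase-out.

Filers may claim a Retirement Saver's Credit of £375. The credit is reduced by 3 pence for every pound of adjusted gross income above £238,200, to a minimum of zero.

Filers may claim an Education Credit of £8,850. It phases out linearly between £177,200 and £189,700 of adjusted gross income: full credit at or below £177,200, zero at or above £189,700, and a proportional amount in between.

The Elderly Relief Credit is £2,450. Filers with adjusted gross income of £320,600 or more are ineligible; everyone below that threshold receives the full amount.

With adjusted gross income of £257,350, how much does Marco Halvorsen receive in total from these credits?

£2,450

Retirement Saver's Credit: 3% of the £19,150 excess over £238,200 is £574.50 ≥ base, so the credit is £0.
Education Credit: £257,350 is at or above £189,700, so the credit is £0.
Elderly Relief Credit: £257,350 is below the £320,600 cutoff, so the full £2,450 applies.
Total: £0 + £0 + £2,450 = £2,450.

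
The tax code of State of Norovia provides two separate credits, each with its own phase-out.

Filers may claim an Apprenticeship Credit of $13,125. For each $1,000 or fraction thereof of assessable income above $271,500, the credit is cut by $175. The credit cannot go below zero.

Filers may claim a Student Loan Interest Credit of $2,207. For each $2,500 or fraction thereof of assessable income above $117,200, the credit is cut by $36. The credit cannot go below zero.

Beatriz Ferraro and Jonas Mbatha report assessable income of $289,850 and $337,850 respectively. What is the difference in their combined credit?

Beatriz ($289,850): Apprenticeship Credit: income exceeds $271,500 by $18,350, which is 19 full-or-partial $1,000 increments; reduction = 19 × $175 = $3,325, leaving $9,800. Student Loan Interest Credit: income exceeds $117,200 by $172,650 → 70 increments × $36 = $2,520 ≥ base, so the credit is $0. total $9,800 + $0 = $9,800
Jonas ($337,850): Apprenticeship Credit: income exceeds $271,500 by $66,350, which is 67 full-or-partial $1,000 increments; reduction = 67 × $175 = $11,725, leaving $1,400. Student Loan Interest Credit: income exceeds $117,200 by $220,650 → 89 increments × $36 = $3,204 ≥ base, so the credit is $0. total $1,400 + $0 = $1,400
Difference: |$9,800 − $1,400| = $8,400.

$8,400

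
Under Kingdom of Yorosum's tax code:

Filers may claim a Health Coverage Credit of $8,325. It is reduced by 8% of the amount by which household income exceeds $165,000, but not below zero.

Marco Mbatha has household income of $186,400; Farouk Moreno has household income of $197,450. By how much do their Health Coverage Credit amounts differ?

Marco ($186,400): Health Coverage Credit: 8% of the $21,400 excess over $165,000 is $1,712; credit = $8,325 − $1,712 = $6,613.
Farouk ($197,450): Health Coverage Credit: 8% of the $32,450 excess over $165,000 is $2,596; credit = $8,325 − $2,596 = $5,729.
Difference: |$6,613 − $5,729| = $884.

$884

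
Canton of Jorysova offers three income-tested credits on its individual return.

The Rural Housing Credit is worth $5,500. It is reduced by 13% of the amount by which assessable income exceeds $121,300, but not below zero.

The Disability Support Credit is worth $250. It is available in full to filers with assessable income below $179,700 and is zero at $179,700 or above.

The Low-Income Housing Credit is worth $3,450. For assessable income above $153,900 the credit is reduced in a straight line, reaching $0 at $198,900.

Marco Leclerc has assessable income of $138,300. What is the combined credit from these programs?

Rural Housing Credit: 13% of the $17,000 excess over $121,300 is $2,210; credit = $5,500 − $2,210 = $3,290.
Disability Support Credit: $138,300 is below the $179,700 cutoff, so the full $250 applies.
Low-Income Housing Credit: $138,300 is at or below the $153,900 threshold, so the full $3,450 applies.
Total: $3,290 + $250 + $3,450 = $6,990.

$6,990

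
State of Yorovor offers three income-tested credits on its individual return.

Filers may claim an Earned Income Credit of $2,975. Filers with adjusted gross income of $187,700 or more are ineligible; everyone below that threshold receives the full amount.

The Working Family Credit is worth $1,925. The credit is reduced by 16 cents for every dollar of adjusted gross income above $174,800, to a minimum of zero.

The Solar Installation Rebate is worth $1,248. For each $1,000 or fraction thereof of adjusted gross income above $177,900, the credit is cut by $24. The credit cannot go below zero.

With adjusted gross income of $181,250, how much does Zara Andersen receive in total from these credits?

$5,020

Earned Income Credit: $181,250 is below the $187,700 cutoff, so the full $2,975 applies.
Working Family Credit: 16% of the $6,450 excess over $174,800 is $1,032; credit = $1,925 − $1,032 = $893.
Solar Installation Rebate: income exceeds $177,900 by $3,350, which is 4 full-or-partial $1,000 increments; reduction = 4 × $24 = $96, leaving $1,152.
Total: $2,975 + $893 + $1,152 = $5,020.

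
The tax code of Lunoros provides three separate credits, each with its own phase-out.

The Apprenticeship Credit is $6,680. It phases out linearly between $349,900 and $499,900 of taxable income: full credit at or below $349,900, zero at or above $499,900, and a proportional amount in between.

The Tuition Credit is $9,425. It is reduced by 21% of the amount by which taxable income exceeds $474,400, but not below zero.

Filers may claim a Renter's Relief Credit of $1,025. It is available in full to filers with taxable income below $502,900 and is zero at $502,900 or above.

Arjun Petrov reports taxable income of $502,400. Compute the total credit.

$4,570

Apprenticeship Credit: $502,400 is at or above $499,900, so the credit is $0.
Tuition Credit: 21% of the $28,000 excess over $474,400 is $5,880; credit = $9,425 − $5,880 = $3,545.
Renter's Relief Credit: $502,400 is below the $502,900 cutoff, so the full $1,025 applies.
Total: $0 + $3,545 + $1,025 = $4,570.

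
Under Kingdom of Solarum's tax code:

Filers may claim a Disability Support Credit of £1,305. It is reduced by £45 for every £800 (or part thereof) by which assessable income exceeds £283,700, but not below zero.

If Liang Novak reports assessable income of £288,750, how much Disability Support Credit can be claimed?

£990

Disability Support Credit: income exceeds £283,700 by £5,050, which is 7 full-or-partial £800 increments; reduction = 7 × £45 = £315, leaving £990.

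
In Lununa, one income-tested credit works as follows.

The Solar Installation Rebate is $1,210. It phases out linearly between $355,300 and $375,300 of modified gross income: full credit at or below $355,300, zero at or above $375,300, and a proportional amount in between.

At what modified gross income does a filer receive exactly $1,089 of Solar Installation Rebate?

$1,089 is 1,089/1,210 of the full $1,210, so 121/1,210 of the $20,000 range has been used: income = $355,300 + $20,000 × 121/1,210 = $357,300.

$357,300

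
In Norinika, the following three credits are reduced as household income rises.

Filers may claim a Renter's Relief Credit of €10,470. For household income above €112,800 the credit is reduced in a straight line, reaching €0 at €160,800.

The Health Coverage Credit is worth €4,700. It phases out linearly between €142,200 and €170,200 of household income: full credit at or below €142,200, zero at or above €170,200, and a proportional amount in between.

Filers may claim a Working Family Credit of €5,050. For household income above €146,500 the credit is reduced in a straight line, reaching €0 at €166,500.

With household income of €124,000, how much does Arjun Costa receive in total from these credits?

Renter's Relief Credit: €124,000 is €11,200 into a €48,000 phase-out range, leaving 36,800/48,000 of the credit: €10,470 × 36,800/48,000 = €8,027.
Health Coverage Credit: €124,000 is at or below the €142,200 threshold, so the full €4,700 applies.
Working Family Credit: €124,000 is at or below the €146,500 threshold, so the full €5,050 applies.
Total: €8,027 + €4,700 + €5,050 = €17,777.

€17,777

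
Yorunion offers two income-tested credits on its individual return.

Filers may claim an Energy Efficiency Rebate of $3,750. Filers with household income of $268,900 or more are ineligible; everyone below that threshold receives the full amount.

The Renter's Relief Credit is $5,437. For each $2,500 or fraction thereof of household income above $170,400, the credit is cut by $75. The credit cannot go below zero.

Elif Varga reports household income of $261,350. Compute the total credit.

Energy Efficiency Rebate: $261,350 is below the $268,900 cutoff, so the full $3,750 applies.
Renter's Relief Credit: income exceeds $170,400 by $90,950, which is 37 full-or-partial $2,500 increments; reduction = 37 × $75 = $2,775, leaving $2,662.
Total: $3,750 + $2,662 = $6,412.

$6,412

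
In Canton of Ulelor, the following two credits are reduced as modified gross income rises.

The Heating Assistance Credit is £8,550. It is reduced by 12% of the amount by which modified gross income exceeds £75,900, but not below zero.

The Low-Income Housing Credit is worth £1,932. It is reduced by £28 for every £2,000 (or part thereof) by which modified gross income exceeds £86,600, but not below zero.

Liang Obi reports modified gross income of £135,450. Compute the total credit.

Heating Assistance Credit: 12% of the £59,550 excess over £75,900 is £7,146; credit = £8,550 − £7,146 = £1,404.
Low-Income Housing Credit: income exceeds £86,600 by £48,850, which is 25 full-or-partial £2,000 increments; reduction = 25 × £28 = £700, leaving £1,232.
Total: £1,404 + £1,232 = £2,636.

£2,636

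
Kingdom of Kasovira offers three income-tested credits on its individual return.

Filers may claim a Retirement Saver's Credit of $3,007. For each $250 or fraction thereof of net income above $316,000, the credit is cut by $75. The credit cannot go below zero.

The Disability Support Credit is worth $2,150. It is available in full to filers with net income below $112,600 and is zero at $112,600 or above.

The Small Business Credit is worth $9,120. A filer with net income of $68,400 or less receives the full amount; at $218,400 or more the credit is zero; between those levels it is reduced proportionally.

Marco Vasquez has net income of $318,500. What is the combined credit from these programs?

Retirement Saver's Credit: income exceeds $316,000 by $2,500, which is 10 full-or-partial $250 increments; reduction = 10 × $75 = $750, leaving $2,257.
Disability Support Credit: $318,500 meets or exceeds the $112,600 cutoff, so the credit is $0.
Small Business Credit: $318,500 is at or above $218,400, so the credit is $0.
Total: $2,257 + $0 + $0 = $2,257.

$2,257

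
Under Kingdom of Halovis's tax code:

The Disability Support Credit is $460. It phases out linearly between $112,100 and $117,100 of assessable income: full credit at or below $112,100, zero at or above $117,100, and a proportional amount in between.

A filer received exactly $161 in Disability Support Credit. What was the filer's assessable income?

$115,350

$161 is 161/460 of the full $460, so 299/460 of the $5,000 range has been used: income = $112,100 + $5,000 × 299/460 = $115,350.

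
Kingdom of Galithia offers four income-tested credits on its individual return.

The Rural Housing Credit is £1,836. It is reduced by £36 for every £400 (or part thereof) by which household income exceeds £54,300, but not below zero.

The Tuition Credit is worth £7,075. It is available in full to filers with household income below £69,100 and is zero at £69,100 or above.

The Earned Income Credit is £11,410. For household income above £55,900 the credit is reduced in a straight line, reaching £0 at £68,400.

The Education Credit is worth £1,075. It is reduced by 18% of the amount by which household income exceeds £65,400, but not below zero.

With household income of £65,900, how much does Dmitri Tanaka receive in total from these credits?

Rural Housing Credit: income exceeds £54,300 by £11,600, which is 29 full-or-partial £400 increments; reduction = 29 × £36 = £1,044, leaving £792.
Tuition Credit: £65,900 is below the £69,100 cutoff, so the full £7,075 applies.
Earned Income Credit: £65,900 is £10,000 into a £12,500 phase-out range, leaving 2,500/12,500 of the credit: £11,410 × 2,500/12,500 = £2,282.
Education Credit: 18% of the £500 excess over £65,400 is £90; credit = £1,075 − £90 = £985.
Total: £792 + £7,075 + £2,282 + £985 = £11,134.

£11,134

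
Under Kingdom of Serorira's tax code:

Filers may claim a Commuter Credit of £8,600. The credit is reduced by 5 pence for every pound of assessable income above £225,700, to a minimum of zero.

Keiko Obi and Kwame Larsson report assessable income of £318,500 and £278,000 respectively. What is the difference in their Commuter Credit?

Keiko (£318,500): Commuter Credit: 5% of the £92,800 excess over £225,700 is £4,640; credit = £8,600 − £4,640 = £3,960.
Kwame (£278,000): Commuter Credit: 5% of the £52,300 excess over £225,700 is £2,615; credit = £8,600 − £2,615 = £5,985.
Difference: |£3,960 − £5,985| = £2,025.

£2,025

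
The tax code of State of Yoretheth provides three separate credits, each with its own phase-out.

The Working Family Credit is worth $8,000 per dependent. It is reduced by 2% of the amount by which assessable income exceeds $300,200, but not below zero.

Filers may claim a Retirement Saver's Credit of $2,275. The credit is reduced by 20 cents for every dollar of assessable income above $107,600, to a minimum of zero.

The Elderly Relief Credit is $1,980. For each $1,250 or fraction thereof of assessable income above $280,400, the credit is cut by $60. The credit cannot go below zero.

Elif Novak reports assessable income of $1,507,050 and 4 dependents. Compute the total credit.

Working Family Credit: base = 4 × $8,000 = $32,000. 2% of the $1,206,850 excess over $300,200 is $24,137; credit = $32,000 − $24,137 = $7,863.
Retirement Saver's Credit: 20% of the $1,399,450 excess over $107,600 is $279,890 ≥ base, so the credit is $0.
Elderly Relief Credit: income exceeds $280,400 by $1,226,650 → 982 increments × $60 = $58,920 ≥ base, so the credit is $0.
Total: $7,863 + $0 + $0 = $7,863.

$7,863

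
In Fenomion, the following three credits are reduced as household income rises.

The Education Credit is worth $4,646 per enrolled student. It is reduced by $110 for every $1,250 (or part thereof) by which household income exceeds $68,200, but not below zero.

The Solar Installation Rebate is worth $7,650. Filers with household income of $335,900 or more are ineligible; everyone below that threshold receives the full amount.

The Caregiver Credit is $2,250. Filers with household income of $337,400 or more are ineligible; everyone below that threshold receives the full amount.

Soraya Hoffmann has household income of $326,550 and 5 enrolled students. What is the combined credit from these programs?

$10,360

Education Credit: base = 5 × $4,646 = $23,230. income exceeds $68,200 by $258,350, which is 207 full-or-partial $1,250 increments; reduction = 207 × $110 = $22,770, leaving $460.
Solar Installation Rebate: $326,550 is below the $335,900 cutoff, so the full $7,650 applies.
Caregiver Credit: $326,550 is below the $337,400 cutoff, so the full $2,250 applies.
Total: $460 + $7,650 + $2,250 = $10,360.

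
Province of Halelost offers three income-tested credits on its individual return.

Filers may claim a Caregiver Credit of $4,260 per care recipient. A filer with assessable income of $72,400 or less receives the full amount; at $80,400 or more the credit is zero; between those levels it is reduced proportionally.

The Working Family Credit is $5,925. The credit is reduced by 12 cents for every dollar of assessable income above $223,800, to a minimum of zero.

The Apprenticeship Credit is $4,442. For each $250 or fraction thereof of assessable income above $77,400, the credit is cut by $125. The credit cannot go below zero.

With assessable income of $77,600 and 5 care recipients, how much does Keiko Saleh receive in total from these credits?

Caregiver Credit: base = 5 × $4,260 = $21,300. $77,600 is $5,200 into a $8,000 phase-out range, leaving 2,800/8,000 of the credit: $21,300 × 2,800/8,000 = $7,455.
Working Family Credit: $77,600 is at or below the $223,800 threshold, so the full $5,925 applies.
Apprenticeship Credit: income exceeds $77,400 by $200, which is 1 full-or-partial $250 increment; reduction = 1 × $125 = $125, leaving $4,317.
Total: $7,455 + $5,925 + $4,317 = $17,697.

$17,697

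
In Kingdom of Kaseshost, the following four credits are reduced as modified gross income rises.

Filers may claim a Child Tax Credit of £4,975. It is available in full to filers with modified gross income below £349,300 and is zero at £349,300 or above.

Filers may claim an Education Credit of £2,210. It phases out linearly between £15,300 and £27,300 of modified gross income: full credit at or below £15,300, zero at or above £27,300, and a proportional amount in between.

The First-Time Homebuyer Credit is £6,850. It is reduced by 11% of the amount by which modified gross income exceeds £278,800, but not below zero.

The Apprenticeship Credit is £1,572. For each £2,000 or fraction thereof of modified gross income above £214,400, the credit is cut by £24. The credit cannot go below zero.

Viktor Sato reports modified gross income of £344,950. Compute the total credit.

£4,975

Child Tax Credit: £344,950 is below the £349,300 cutoff, so the full £4,975 applies.
Education Credit: £344,950 is at or above £27,300, so the credit is £0.
First-Time Homebuyer Credit: 11% of the £66,150 excess over £278,800 is £7,276.50 ≥ base, so the credit is £0.
Apprenticeship Credit: income exceeds £214,400 by £130,550 → 66 increments × £24 = £1,584 ≥ base, so the credit is £0.
Total: £4,975 + £0 + £0 + £0 = £4,975.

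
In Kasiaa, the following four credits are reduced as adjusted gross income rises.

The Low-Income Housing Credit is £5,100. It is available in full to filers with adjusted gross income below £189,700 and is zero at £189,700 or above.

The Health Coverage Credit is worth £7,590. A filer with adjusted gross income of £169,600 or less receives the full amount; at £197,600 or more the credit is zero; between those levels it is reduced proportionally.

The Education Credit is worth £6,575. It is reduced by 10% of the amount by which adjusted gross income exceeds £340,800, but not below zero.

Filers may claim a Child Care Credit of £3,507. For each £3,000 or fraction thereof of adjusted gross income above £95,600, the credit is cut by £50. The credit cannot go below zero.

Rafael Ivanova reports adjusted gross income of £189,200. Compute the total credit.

£15,859

Low-Income Housing Credit: £189,200 is below the £189,700 cutoff, so the full £5,100 applies.
Health Coverage Credit: £189,200 is £19,600 into a £28,000 phase-out range, leaving 8,400/28,000 of the credit: £7,590 × 8,400/28,000 = £2,277.
Education Credit: £189,200 is at or below the £340,800 threshold, so the full £6,575 applies.
Child Care Credit: income exceeds £95,600 by £93,600, which is 32 full-or-partial £3,000 increments; reduction = 32 × £50 = £1,600, leaving £1,907.
Total: £5,100 + £2,277 + £6,575 + £1,907 = £15,859.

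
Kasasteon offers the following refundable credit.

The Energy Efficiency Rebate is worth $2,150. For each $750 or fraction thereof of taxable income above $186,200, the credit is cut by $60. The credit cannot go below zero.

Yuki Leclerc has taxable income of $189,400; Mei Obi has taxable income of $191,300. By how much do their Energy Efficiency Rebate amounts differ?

$120

Yuki ($189,400): Energy Efficiency Rebate: income exceeds $186,200 by $3,200, which is 5 full-or-partial $750 increments; reduction = 5 × $60 = $300, leaving $1,850.
Mei ($191,300): Energy Efficiency Rebate: income exceeds $186,200 by $5,100, which is 7 full-or-partial $750 increments; reduction = 7 × $60 = $420, leaving $1,730.
Difference: |$1,850 − $1,730| = $120.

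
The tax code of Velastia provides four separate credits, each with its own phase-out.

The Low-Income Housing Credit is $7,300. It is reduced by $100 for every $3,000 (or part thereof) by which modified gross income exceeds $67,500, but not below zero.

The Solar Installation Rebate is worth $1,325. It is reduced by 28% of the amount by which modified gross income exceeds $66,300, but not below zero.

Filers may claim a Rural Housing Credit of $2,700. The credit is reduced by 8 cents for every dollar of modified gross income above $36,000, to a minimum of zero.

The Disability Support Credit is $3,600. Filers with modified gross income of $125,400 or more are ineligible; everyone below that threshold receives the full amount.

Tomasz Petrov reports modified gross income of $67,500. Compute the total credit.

$12,069

Low-Income Housing Credit: $67,500 is at or below the $67,500 threshold, so the full $7,300 applies.
Solar Installation Rebate: 28% of the $1,200 excess over $66,300 is $336; credit = $1,325 − $336 = $989.
Rural Housing Credit: 8% of the $31,500 excess over $36,000 is $2,520; credit = $2,700 − $2,520 = $180.
Disability Support Credit: $67,500 is below the $125,400 cutoff, so the full $3,600 applies.
Total: $7,300 + $989 + $180 + $3,600 = $12,069.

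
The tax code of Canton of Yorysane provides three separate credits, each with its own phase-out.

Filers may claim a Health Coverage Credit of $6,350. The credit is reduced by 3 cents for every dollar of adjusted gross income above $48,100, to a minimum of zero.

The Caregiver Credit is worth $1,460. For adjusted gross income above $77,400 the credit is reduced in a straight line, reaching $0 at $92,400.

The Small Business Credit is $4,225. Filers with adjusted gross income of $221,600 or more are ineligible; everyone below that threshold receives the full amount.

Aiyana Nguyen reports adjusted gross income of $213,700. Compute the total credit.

$5,607

Health Coverage Credit: 3% of the $165,600 excess over $48,100 is $4,968; credit = $6,350 − $4,968 = $1,382.
Caregiver Credit: $213,700 is at or above $92,400, so the credit is $0.
Small Business Credit: $213,700 is below the $221,600 cutoff, so the full $4,225 applies.
Total: $1,382 + $0 + $4,225 = $5,607.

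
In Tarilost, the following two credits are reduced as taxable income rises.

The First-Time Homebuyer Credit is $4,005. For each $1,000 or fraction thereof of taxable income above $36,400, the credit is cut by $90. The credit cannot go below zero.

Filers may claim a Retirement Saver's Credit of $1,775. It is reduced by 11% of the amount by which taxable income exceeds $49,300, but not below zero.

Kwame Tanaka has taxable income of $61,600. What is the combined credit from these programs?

First-Time Homebuyer Credit: income exceeds $36,400 by $25,200, which is 26 full-or-partial $1,000 increments; reduction = 26 × $90 = $2,340, leaving $1,665.
Retirement Saver's Credit: 11% of the $12,300 excess over $49,300 is $1,353; credit = $1,775 − $1,353 = $422.
Total: $1,665 + $422 = $2,087.

$2,087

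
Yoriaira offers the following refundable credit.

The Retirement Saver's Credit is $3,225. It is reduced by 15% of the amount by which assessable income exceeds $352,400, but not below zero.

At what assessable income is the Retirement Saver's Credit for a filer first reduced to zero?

The credit falls by 15% of each dollar above $352,400, so it reaches zero when the excess is $3,225 / 15% = $21,500: income = $352,400 + $21,500 = $373,900.

$373,900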